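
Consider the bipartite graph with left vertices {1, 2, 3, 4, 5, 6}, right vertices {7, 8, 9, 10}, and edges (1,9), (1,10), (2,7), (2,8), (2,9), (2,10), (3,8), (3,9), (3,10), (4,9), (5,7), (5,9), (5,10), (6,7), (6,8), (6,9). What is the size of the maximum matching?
4 (matching: (1,10), (2,9), (3,8), (5,7); upper bound min(|L|,|R|) = min(6,4) = 4)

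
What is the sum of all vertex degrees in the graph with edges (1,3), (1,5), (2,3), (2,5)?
8 (handshake: sum of degrees = 2|E| = 2 x 4 = 8)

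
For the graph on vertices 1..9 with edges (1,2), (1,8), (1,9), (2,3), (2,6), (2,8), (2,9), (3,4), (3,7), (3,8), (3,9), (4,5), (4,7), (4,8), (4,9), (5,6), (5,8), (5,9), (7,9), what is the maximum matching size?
4 (matching: (1,9), (2,8), (3,7), (5,6); upper bound floor(n/2) = floor(9/2) = 4)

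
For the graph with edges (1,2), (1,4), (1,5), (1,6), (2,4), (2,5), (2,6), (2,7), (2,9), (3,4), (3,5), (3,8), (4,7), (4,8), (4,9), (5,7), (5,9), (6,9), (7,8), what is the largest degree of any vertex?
6 (attained at vertices 2, 4)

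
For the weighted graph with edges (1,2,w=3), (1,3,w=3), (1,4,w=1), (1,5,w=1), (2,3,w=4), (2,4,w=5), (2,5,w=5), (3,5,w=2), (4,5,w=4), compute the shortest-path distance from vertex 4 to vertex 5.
2 (path: 4 -> 1 -> 5; weights 1 + 1 = 2)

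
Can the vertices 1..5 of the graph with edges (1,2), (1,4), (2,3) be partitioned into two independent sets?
Yes. Partition: {1, 3, 5}, {2, 4}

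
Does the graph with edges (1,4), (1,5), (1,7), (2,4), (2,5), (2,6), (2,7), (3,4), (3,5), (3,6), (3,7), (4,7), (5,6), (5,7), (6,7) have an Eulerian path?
Yes (the graph is connected and exactly 2 vertices have odd degree: {1, 5}; any Eulerian path must start and end at those)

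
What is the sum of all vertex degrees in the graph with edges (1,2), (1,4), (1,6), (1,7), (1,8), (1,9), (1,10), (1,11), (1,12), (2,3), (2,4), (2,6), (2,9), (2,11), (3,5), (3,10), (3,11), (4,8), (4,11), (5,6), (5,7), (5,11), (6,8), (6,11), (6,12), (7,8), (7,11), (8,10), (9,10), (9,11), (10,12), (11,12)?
64 (handshake: sum of degrees = 2|E| = 2 x 32 = 64)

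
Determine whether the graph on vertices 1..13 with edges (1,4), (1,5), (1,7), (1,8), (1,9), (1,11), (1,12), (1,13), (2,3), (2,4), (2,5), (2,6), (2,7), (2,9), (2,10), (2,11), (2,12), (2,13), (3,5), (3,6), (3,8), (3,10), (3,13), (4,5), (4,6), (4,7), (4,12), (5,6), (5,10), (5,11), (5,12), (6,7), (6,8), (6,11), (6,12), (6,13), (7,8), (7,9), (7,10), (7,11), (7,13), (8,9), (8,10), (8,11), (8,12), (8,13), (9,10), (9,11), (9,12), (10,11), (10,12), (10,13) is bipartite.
No (odd cycle of length 3: 7 -> 1 -> 4 -> 7)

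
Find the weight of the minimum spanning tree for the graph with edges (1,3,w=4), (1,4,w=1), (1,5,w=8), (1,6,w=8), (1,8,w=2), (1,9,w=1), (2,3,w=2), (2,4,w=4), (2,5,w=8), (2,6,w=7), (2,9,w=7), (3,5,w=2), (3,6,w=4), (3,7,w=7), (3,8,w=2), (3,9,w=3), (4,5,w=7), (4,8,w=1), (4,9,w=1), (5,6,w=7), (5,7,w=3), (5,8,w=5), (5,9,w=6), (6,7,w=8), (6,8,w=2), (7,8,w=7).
14 (MST edges: (1,4,w=1), (1,9,w=1), (2,3,w=2), (3,5,w=2), (3,8,w=2), (4,8,w=1), (5,7,w=3), (6,8,w=2); sum of weights 1 + 1 + 2 + 2 + 2 + 1 + 3 + 2 = 14)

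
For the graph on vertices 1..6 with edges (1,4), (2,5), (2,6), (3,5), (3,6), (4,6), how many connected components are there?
1 (components: {1, 2, 3, 4, 5, 6})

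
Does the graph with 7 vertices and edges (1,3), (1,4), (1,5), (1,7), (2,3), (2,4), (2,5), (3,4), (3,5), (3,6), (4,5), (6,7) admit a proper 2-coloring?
No (odd cycle of length 3: 5 -> 1 -> 3 -> 5)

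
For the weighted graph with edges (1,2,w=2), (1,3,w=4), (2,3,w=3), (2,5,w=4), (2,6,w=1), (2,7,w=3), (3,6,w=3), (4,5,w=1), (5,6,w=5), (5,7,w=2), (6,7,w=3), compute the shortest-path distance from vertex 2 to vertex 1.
2 (path: 2 -> 1; weights 2 = 2)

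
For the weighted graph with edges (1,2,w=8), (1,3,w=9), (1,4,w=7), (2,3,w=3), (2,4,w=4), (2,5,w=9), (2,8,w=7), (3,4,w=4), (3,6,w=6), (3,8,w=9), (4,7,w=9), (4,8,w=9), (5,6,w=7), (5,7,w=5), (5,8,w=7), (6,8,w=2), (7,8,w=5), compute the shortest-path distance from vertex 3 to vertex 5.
12 (path: 3 -> 2 -> 5; weights 3 + 9 = 12)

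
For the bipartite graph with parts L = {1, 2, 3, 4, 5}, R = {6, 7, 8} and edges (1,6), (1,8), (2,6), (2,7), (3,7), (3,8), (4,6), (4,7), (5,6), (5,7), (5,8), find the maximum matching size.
3 (matching: (1,8), (2,7), (4,6); upper bound min(|L|,|R|) = min(5,3) = 3)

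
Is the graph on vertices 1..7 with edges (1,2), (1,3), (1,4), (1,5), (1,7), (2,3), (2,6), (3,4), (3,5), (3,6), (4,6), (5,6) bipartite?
No (odd cycle of length 3: 3 -> 1 -> 2 -> 3)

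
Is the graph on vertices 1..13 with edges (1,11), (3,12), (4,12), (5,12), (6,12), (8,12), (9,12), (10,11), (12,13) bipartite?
Yes. Partition: {1, 2, 3, 4, 5, 6, 7, 8, 9, 10, 13}, {11, 12}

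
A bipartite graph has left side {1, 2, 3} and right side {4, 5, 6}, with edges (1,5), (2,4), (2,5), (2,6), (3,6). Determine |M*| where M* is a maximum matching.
3 (matching: (1,5), (2,4), (3,6); upper bound min(|L|,|R|) = min(3,3) = 3)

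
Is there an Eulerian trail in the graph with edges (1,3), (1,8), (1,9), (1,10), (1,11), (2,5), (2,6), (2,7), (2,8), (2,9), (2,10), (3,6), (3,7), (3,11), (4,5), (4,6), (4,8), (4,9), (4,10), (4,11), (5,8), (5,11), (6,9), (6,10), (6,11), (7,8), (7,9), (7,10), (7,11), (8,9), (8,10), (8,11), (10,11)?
Yes (the graph is connected and exactly 2 vertices have odd degree: {1, 10}; any Eulerian path must start and end at those)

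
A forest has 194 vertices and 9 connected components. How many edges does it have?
185 (Each of the 9 component trees on V_i vertices has V_i - 1 edges; summing gives V - C = 194 - 9 = 185)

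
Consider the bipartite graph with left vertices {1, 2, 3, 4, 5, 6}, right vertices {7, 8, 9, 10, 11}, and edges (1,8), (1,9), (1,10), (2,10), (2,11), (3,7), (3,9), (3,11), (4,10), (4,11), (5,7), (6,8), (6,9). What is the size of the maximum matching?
5 (matching: (1,10), (2,11), (3,9), (5,7), (6,8); upper bound min(|L|,|R|) = min(6,5) = 5)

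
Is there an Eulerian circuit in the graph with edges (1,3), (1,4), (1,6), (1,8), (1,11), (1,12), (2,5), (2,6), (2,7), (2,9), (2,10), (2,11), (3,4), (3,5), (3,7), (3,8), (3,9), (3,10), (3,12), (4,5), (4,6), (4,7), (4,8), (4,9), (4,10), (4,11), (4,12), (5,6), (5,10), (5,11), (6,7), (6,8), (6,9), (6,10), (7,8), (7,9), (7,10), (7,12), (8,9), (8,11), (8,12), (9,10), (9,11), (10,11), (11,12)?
Yes (the graph is connected and all 12 vertices have even degree)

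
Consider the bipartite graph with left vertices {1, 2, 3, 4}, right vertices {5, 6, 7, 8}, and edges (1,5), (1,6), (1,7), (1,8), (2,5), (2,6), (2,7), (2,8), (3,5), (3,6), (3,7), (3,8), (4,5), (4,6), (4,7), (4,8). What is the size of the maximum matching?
4 (matching: (1,8), (2,7), (3,6), (4,5); upper bound min(|L|,|R|) = min(4,4) = 4)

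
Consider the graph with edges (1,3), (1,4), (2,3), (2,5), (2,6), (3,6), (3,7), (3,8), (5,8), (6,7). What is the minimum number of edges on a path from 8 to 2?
2 (path: 8 -> 3 -> 2, 2 edges)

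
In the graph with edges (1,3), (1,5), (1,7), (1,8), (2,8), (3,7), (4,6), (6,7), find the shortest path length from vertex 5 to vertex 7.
2 (path: 5 -> 1 -> 7, 2 edges)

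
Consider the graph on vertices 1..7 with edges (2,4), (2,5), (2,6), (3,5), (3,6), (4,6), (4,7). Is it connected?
No, it has 2 components: {1}, {2, 3, 4, 5, 6, 7}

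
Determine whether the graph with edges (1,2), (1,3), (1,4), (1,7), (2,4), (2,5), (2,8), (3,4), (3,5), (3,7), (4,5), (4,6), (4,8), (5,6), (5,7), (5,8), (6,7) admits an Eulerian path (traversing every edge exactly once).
Yes (the graph is connected and exactly 2 vertices have odd degree: {6, 8}; any Eulerian path must start and end at those)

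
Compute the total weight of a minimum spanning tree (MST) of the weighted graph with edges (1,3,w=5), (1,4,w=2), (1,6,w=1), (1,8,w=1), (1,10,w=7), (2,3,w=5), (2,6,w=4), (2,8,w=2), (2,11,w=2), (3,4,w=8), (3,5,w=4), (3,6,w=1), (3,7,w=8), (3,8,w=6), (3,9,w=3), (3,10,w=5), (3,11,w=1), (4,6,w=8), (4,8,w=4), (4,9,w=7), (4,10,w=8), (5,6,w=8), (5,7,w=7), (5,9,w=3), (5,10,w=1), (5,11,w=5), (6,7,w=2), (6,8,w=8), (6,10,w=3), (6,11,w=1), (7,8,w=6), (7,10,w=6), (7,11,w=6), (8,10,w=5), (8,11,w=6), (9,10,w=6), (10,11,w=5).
17 (MST edges: (1,4,w=2), (1,6,w=1), (1,8,w=1), (2,11,w=2), (3,6,w=1), (3,9,w=3), (3,11,w=1), (5,9,w=3), (5,10,w=1), (6,7,w=2); sum of weights 2 + 1 + 1 + 2 + 1 + 3 + 1 + 3 + 1 + 2 = 17)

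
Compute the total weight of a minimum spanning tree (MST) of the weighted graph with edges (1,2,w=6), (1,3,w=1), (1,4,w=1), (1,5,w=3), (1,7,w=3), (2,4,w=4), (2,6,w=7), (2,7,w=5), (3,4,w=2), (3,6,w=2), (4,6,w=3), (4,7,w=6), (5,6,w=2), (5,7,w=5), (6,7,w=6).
13 (MST edges: (1,3,w=1), (1,4,w=1), (1,7,w=3), (2,4,w=4), (3,6,w=2), (5,6,w=2); sum of weights 1 + 1 + 3 + 4 + 2 + 2 = 13)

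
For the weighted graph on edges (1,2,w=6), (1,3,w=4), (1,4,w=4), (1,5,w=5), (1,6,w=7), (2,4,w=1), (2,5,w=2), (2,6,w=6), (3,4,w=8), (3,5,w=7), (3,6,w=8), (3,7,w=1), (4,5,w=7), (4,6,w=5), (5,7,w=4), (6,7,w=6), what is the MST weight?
17 (MST edges: (1,3,w=4), (1,4,w=4), (2,4,w=1), (2,5,w=2), (3,7,w=1), (4,6,w=5); sum of weights 4 + 4 + 1 + 2 + 1 + 5 = 17)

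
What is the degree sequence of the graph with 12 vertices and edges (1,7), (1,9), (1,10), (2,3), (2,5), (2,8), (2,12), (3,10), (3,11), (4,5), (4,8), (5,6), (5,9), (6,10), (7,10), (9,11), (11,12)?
[4, 4, 4, 3, 3, 3, 3, 2, 2, 2, 2, 2] (degrees: deg(1)=3, deg(2)=4, deg(3)=3, deg(4)=2, deg(5)=4, deg(6)=2, deg(7)=2, deg(8)=2, deg(9)=3, deg(10)=4, deg(11)=3, deg(12)=2)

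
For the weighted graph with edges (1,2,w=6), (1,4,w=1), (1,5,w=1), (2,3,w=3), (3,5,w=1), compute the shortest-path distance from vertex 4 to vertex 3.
3 (path: 4 -> 1 -> 5 -> 3; weights 1 + 1 + 1 = 3)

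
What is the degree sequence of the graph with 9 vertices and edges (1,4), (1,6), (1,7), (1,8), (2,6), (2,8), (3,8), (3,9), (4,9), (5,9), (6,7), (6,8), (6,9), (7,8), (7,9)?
[5, 5, 5, 4, 4, 2, 2, 2, 1] (degrees: deg(1)=4, deg(2)=2, deg(3)=2, deg(4)=2, deg(5)=1, deg(6)=5, deg(7)=4, deg(8)=5, deg(9)=5)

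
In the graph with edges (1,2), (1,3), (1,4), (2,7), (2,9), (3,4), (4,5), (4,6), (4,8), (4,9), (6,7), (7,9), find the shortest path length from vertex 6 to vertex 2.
2 (path: 6 -> 7 -> 2, 2 edges)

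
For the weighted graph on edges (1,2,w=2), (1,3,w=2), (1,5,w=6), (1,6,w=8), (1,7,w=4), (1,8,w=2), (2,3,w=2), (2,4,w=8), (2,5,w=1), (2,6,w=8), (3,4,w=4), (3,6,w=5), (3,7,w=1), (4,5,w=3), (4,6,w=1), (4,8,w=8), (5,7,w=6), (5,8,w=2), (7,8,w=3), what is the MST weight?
12 (MST edges: (1,2,w=2), (1,3,w=2), (1,8,w=2), (2,5,w=1), (3,7,w=1), (4,5,w=3), (4,6,w=1); sum of weights 2 + 2 + 2 + 1 + 1 + 3 + 1 = 12)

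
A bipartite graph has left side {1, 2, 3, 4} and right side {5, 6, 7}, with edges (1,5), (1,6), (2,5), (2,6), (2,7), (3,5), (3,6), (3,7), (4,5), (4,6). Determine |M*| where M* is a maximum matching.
3 (matching: (1,6), (2,7), (3,5); upper bound min(|L|,|R|) = min(4,3) = 3)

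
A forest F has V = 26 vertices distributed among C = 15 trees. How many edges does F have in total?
11 (Each of the 15 component trees on V_i vertices has V_i - 1 edges; summing gives V - C = 26 - 15 = 11)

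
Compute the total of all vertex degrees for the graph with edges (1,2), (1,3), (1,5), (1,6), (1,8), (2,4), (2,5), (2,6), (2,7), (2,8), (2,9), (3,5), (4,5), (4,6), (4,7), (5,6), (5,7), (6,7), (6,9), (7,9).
40 (handshake: sum of degrees = 2|E| = 2 x 20 = 40)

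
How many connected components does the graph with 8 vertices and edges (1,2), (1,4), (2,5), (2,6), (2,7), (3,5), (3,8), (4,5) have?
1 (components: {1, 2, 3, 4, 5, 6, 7, 8})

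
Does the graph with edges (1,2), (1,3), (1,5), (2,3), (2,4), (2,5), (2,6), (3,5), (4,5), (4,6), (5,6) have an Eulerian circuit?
No (6 vertices have odd degree: {1, 2, 3, 4, 5, 6}; Eulerian circuit requires 0)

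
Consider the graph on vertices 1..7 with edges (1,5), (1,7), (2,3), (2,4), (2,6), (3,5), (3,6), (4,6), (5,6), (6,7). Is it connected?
Yes (BFS from 1 visits [1, 5, 7, 3, 6, 2, 4] — all 7 vertices reached)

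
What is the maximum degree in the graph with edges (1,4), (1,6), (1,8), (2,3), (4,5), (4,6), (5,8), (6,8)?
3 (attained at vertices 1, 4, 6, 8)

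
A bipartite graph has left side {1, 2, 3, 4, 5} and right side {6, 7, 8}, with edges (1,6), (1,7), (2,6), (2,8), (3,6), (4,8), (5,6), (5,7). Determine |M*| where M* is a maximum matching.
3 (matching: (1,7), (2,8), (3,6); upper bound min(|L|,|R|) = min(5,3) = 3)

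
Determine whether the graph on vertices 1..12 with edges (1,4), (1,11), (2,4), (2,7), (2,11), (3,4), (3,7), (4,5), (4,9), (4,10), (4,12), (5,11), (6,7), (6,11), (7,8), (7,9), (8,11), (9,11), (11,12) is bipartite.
Yes. Partition: {1, 2, 3, 5, 6, 8, 9, 10, 12}, {4, 7, 11}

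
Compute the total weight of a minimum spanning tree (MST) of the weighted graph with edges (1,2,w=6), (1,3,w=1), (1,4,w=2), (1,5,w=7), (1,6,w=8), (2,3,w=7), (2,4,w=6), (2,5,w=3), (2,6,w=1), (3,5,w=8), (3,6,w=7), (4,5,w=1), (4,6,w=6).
8 (MST edges: (1,3,w=1), (1,4,w=2), (2,5,w=3), (2,6,w=1), (4,5,w=1); sum of weights 1 + 2 + 3 + 1 + 1 = 8)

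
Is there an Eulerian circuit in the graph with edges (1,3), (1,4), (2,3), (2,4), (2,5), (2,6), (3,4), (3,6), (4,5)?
Yes (the graph is connected and all 6 vertices have even degree)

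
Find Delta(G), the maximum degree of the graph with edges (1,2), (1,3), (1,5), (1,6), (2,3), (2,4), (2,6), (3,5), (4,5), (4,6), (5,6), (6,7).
5 (attained at vertex 6)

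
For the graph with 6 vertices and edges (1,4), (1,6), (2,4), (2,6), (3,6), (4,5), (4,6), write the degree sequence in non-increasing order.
[4, 4, 2, 2, 1, 1] (degrees: deg(1)=2, deg(2)=2, deg(3)=1, deg(4)=4, deg(5)=1, deg(6)=4)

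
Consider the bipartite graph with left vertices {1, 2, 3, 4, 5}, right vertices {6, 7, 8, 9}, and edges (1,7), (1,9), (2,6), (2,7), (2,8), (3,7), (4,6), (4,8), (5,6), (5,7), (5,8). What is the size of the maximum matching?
4 (matching: (1,9), (2,8), (3,7), (4,6); upper bound min(|L|,|R|) = min(5,4) = 4)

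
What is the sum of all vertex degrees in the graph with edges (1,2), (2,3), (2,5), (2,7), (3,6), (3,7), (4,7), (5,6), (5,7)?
18 (handshake: sum of degrees = 2|E| = 2 x 9 = 18)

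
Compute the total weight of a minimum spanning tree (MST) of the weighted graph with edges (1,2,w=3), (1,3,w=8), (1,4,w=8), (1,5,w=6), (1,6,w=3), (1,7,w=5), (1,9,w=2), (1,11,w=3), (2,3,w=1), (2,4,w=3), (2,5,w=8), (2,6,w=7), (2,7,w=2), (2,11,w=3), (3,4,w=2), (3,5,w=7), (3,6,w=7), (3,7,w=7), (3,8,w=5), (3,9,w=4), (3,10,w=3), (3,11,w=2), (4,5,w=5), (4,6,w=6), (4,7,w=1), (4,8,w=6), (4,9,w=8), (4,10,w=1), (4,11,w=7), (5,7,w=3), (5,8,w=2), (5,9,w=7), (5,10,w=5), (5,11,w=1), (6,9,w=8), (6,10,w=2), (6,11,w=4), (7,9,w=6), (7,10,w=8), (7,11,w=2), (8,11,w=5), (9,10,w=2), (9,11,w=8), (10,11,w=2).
16 (MST edges: (1,9,w=2), (2,3,w=1), (2,7,w=2), (3,11,w=2), (4,7,w=1), (4,10,w=1), (5,8,w=2), (5,11,w=1), (6,10,w=2), (9,10,w=2); sum of weights 2 + 1 + 2 + 2 + 1 + 1 + 2 + 1 + 2 + 2 = 16)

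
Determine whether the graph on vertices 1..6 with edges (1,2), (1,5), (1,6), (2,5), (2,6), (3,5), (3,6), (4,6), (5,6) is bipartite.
No (odd cycle of length 3: 6 -> 1 -> 2 -> 6)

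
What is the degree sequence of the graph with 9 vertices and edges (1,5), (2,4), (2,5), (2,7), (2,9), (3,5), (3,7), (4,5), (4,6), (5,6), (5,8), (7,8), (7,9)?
[6, 4, 4, 3, 2, 2, 2, 2, 1] (degrees: deg(1)=1, deg(2)=4, deg(3)=2, deg(4)=3, deg(5)=6, deg(6)=2, deg(7)=4, deg(8)=2, deg(9)=2)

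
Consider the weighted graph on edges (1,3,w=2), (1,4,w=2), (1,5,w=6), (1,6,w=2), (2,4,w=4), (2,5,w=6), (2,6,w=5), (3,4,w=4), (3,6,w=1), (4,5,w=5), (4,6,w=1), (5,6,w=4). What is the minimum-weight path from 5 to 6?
4 (path: 5 -> 6; weights 4 = 4)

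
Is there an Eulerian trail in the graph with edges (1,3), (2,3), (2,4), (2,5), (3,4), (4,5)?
No (4 vertices have odd degree: {1, 2, 3, 4}; Eulerian path requires 0 or 2)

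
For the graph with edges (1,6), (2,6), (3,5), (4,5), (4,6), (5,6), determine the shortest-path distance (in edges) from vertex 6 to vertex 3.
2 (path: 6 -> 5 -> 3, 2 edges)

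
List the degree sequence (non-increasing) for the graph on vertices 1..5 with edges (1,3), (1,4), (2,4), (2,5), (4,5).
[3, 2, 2, 2, 1] (degrees: deg(1)=2, deg(2)=2, deg(3)=1, deg(4)=3, deg(5)=2)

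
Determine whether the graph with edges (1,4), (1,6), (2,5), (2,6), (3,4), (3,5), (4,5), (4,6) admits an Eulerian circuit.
No (2 vertices have odd degree: {5, 6}; Eulerian circuit requires 0)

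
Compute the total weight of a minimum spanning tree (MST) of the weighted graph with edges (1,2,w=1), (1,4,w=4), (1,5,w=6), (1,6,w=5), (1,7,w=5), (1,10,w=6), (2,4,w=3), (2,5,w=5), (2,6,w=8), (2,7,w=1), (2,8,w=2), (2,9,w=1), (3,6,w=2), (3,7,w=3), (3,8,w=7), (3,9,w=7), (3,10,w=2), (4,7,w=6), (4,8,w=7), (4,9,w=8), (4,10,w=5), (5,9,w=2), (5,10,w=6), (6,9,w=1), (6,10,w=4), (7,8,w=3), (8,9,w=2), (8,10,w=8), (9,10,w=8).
15 (MST edges: (1,2,w=1), (2,4,w=3), (2,7,w=1), (2,8,w=2), (2,9,w=1), (3,6,w=2), (3,10,w=2), (5,9,w=2), (6,9,w=1); sum of weights 1 + 3 + 1 + 2 + 1 + 2 + 2 + 2 + 1 = 15)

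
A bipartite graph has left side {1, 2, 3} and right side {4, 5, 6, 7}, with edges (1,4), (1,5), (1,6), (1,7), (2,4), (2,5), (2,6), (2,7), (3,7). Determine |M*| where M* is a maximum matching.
3 (matching: (1,5), (2,6), (3,7); upper bound min(|L|,|R|) = min(3,4) = 3)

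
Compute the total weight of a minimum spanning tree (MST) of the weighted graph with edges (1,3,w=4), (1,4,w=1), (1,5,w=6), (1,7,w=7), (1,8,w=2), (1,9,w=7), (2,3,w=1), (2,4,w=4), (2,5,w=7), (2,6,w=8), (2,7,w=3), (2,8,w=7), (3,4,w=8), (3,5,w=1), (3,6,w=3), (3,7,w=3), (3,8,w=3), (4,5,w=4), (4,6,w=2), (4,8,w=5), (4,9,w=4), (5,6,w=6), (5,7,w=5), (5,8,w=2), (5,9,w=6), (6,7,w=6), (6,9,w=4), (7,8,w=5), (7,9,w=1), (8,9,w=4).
13 (MST edges: (1,4,w=1), (1,8,w=2), (2,3,w=1), (2,7,w=3), (3,5,w=1), (4,6,w=2), (5,8,w=2), (7,9,w=1); sum of weights 1 + 2 + 1 + 3 + 1 + 2 + 2 + 1 = 13)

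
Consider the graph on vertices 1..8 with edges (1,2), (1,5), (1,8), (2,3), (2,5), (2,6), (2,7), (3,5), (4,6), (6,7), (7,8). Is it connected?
Yes (BFS from 1 visits [1, 2, 5, 8, 3, 6, 7, 4] — all 8 vertices reached)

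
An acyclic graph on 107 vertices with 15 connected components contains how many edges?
92 (Each of the 15 component trees on V_i vertices has V_i - 1 edges; summing gives V - C = 107 - 15 = 92)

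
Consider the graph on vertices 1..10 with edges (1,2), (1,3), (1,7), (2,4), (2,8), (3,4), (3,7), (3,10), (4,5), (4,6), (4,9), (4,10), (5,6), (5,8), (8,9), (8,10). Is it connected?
Yes (BFS from 1 visits [1, 2, 3, 7, 4, 8, 10, 5, 6, 9] — all 10 vertices reached)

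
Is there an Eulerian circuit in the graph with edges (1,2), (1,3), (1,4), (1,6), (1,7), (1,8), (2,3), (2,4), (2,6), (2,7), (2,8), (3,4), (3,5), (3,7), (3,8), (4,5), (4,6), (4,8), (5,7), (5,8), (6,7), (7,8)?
Yes (the graph is connected and all 8 vertices have even degree)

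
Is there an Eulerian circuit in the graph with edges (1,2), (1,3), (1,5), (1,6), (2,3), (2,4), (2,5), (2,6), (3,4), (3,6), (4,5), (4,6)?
No (2 vertices have odd degree: {2, 5}; Eulerian circuit requires 0)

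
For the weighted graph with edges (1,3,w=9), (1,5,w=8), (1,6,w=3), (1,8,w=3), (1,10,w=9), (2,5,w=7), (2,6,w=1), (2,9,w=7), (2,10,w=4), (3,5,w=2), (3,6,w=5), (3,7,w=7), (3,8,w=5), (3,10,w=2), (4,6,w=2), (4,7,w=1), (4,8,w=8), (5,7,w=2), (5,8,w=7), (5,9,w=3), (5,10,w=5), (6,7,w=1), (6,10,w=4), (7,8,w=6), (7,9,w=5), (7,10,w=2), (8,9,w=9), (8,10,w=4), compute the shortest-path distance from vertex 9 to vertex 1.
9 (path: 9 -> 7 -> 6 -> 1; weights 5 + 1 + 3 = 9)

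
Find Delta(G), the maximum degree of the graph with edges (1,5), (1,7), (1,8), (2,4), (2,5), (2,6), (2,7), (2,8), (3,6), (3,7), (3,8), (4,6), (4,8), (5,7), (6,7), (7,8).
6 (attained at vertex 7)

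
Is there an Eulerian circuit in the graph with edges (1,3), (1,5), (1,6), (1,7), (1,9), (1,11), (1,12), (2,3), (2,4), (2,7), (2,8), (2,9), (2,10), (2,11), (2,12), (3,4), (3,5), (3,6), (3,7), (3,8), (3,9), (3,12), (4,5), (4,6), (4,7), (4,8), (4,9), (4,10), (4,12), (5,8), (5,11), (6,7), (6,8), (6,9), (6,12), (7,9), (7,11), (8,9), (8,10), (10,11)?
No (10 vertices have odd degree: {1, 3, 4, 5, 6, 7, 8, 9, 11, 12}; Eulerian circuit requires 0)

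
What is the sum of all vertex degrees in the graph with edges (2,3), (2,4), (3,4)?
6 (handshake: sum of degrees = 2|E| = 2 x 3 = 6)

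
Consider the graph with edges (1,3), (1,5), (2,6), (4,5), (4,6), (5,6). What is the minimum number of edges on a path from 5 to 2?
2 (path: 5 -> 6 -> 2, 2 edges)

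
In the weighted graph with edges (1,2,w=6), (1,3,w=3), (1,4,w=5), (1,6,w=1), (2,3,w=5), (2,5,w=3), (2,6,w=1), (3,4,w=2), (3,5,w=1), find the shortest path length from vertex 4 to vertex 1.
5 (path: 4 -> 1; weights 5 = 5)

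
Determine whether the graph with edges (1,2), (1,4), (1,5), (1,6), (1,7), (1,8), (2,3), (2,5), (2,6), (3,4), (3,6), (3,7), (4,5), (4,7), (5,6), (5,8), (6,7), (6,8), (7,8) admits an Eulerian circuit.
No (2 vertices have odd degree: {5, 7}; Eulerian circuit requires 0)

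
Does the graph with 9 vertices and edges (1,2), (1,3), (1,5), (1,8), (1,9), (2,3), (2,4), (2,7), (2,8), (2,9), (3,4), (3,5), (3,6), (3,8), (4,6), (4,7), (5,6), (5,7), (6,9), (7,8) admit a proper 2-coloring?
No (odd cycle of length 3: 5 -> 1 -> 3 -> 5)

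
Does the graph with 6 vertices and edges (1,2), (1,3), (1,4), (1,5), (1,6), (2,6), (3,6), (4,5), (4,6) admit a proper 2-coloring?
No (odd cycle of length 3: 6 -> 1 -> 2 -> 6)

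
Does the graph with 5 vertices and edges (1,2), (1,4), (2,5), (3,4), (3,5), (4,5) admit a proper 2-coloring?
No (odd cycle of length 3: 5 -> 4 -> 3 -> 5)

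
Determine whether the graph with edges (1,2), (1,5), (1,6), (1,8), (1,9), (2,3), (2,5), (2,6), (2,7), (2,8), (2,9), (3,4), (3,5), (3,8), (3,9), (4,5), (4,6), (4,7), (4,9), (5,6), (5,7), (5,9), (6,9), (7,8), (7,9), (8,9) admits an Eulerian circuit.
No (8 vertices have odd degree: {1, 2, 3, 4, 5, 6, 7, 8}; Eulerian circuit requires 0)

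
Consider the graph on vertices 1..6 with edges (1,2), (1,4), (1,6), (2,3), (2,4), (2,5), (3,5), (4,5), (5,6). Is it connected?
Yes (BFS from 1 visits [1, 2, 4, 6, 3, 5] — all 6 vertices reached)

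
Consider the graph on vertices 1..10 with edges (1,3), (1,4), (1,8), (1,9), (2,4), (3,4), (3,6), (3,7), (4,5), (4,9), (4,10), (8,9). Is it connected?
Yes (BFS from 1 visits [1, 3, 4, 8, 9, 6, 7, 2, 5, 10] — all 10 vertices reached)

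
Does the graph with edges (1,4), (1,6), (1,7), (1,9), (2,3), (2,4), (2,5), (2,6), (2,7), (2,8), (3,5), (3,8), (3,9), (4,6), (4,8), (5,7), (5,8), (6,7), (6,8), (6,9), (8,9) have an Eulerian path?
Yes — and in fact it has an Eulerian circuit (the graph is connected and all 9 vertices have even degree)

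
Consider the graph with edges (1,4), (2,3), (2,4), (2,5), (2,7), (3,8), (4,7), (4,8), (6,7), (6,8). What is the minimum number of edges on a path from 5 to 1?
3 (path: 5 -> 2 -> 4 -> 1, 3 edges)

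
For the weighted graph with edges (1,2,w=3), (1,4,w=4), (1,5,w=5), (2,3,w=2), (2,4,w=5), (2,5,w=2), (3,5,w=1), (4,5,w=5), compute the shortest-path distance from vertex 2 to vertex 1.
3 (path: 2 -> 1; weights 3 = 3)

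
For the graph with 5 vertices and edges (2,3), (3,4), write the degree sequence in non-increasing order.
[2, 1, 1, 0, 0] (degrees: deg(1)=0, deg(2)=1, deg(3)=2, deg(4)=1, deg(5)=0)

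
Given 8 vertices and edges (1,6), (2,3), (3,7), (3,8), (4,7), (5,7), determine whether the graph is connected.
No, it has 2 components: {1, 6}, {2, 3, 4, 5, 7, 8}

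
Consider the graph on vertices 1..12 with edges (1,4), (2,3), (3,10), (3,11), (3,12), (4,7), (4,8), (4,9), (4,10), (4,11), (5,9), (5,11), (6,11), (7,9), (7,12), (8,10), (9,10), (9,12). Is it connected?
Yes (BFS from 1 visits [1, 4, 7, 8, 9, 10, 11, 12, 5, 3, 6, 2] — all 12 vertices reached)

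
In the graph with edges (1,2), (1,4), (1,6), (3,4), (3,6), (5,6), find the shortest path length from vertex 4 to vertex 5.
3 (path: 4 -> 3 -> 6 -> 5, 3 edges)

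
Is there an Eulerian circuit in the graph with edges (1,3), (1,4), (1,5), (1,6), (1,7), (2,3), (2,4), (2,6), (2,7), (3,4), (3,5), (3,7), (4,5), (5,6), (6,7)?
No (2 vertices have odd degree: {1, 3}; Eulerian circuit requires 0)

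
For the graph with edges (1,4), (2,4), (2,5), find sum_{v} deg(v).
6 (handshake: sum of degrees = 2|E| = 2 x 3 = 6)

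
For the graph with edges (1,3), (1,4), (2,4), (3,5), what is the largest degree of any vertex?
2 (attained at vertices 1, 3, 4)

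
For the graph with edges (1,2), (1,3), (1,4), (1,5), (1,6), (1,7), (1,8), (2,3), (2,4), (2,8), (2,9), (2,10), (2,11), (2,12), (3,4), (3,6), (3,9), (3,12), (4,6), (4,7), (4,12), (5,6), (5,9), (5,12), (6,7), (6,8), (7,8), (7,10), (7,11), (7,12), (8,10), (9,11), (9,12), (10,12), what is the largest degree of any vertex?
8 (attained at vertex 2)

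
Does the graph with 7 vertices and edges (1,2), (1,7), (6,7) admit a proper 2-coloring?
Yes. Partition: {1, 3, 4, 5, 6}, {2, 7}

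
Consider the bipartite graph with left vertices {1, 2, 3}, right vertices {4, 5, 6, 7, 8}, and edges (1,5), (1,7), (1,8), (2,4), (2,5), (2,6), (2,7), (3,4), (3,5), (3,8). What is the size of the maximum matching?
3 (matching: (1,7), (2,6), (3,8); upper bound min(|L|,|R|) = min(3,5) = 3)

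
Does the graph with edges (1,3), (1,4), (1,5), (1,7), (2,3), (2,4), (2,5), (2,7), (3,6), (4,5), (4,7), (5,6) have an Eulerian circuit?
No (2 vertices have odd degree: {3, 7}; Eulerian circuit requires 0)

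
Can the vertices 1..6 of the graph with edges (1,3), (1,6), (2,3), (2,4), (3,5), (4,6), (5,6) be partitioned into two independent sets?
No (odd cycle of length 5: 4 -> 6 -> 1 -> 3 -> 2 -> 4)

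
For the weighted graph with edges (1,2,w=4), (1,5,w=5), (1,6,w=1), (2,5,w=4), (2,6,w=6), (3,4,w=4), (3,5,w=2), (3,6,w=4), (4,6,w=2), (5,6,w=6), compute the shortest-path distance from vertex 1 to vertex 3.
5 (path: 1 -> 6 -> 3; weights 1 + 4 = 5)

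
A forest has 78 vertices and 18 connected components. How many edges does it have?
60 (Each of the 18 component trees on V_i vertices has V_i - 1 edges; summing gives V - C = 78 - 18 = 60)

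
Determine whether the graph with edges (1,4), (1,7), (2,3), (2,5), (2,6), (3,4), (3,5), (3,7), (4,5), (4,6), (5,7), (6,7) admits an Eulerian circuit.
No (2 vertices have odd degree: {2, 6}; Eulerian circuit requires 0)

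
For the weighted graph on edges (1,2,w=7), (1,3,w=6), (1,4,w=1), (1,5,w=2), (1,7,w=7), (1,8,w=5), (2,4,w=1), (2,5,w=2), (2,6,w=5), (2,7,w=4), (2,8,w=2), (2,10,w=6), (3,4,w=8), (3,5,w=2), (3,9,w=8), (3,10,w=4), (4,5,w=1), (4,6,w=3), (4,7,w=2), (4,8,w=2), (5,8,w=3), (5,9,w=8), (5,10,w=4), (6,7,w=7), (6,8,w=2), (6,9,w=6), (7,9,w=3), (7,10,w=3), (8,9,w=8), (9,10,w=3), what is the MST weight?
17 (MST edges: (1,4,w=1), (2,4,w=1), (2,8,w=2), (3,5,w=2), (4,5,w=1), (4,7,w=2), (6,8,w=2), (7,9,w=3), (7,10,w=3); sum of weights 1 + 1 + 2 + 2 + 1 + 2 + 2 + 3 + 3 = 17)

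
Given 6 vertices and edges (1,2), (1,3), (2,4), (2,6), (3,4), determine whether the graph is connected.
No, it has 2 components: {1, 2, 3, 4, 6}, {5}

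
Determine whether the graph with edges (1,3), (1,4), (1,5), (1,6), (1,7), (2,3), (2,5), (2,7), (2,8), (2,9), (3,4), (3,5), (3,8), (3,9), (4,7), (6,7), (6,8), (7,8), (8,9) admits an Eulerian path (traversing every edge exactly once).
No (8 vertices have odd degree: {1, 2, 4, 5, 6, 7, 8, 9}; Eulerian path requires 0 or 2)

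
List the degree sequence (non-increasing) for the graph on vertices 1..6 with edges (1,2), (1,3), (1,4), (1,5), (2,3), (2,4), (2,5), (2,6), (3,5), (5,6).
[5, 4, 4, 3, 2, 2] (degrees: deg(1)=4, deg(2)=5, deg(3)=3, deg(4)=2, deg(5)=4, deg(6)=2)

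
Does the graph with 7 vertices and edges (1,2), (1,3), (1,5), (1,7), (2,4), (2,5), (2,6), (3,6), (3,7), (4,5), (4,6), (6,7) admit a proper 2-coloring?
No (odd cycle of length 3: 7 -> 1 -> 3 -> 7)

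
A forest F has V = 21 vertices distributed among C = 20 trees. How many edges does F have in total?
1 (Each of the 20 component trees on V_i vertices has V_i - 1 edges; summing gives V - C = 21 - 20 = 1)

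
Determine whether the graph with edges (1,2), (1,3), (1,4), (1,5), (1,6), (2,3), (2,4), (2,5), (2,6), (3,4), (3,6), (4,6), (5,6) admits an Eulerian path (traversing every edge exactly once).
No (4 vertices have odd degree: {1, 2, 5, 6}; Eulerian path requires 0 or 2)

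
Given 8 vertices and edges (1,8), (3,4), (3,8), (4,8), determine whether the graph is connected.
No, it has 5 components: {1, 3, 4, 8}, {2}, {5}, {6}, {7}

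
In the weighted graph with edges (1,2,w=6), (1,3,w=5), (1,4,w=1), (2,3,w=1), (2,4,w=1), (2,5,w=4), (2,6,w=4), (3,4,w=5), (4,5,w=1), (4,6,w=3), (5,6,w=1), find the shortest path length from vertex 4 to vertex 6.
2 (path: 4 -> 5 -> 6; weights 1 + 1 = 2)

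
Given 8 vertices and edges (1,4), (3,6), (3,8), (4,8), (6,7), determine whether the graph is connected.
No, it has 3 components: {1, 3, 4, 6, 7, 8}, {2}, {5}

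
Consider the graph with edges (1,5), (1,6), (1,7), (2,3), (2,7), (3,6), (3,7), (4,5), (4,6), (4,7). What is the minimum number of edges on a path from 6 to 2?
2 (path: 6 -> 3 -> 2, 2 edges)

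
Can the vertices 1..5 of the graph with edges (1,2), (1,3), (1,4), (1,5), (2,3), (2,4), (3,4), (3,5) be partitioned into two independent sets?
No (odd cycle of length 3: 4 -> 1 -> 2 -> 4)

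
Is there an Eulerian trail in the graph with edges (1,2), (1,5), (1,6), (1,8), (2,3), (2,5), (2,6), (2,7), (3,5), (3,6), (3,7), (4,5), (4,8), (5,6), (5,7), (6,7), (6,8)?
Yes (the graph is connected and exactly 2 vertices have odd degree: {2, 8}; any Eulerian path must start and end at those)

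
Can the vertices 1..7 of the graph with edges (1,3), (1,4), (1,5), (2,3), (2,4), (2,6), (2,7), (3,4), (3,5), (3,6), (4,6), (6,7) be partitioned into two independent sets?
No (odd cycle of length 3: 3 -> 1 -> 4 -> 3)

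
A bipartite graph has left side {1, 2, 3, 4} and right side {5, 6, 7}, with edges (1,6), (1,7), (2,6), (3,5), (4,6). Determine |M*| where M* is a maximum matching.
3 (matching: (1,7), (2,6), (3,5); upper bound min(|L|,|R|) = min(4,3) = 3)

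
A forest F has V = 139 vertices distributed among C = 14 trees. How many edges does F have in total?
125 (Each of the 14 component trees on V_i vertices has V_i - 1 edges; summing gives V - C = 139 - 14 = 125)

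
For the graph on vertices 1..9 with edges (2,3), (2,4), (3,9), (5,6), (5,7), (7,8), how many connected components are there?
3 (components: {1}, {2, 3, 4, 9}, {5, 6, 7, 8})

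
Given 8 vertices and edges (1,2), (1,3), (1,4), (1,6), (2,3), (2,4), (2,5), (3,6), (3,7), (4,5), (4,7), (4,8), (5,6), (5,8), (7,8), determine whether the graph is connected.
Yes (BFS from 1 visits [1, 2, 3, 4, 6, 5, 7, 8] — all 8 vertices reached)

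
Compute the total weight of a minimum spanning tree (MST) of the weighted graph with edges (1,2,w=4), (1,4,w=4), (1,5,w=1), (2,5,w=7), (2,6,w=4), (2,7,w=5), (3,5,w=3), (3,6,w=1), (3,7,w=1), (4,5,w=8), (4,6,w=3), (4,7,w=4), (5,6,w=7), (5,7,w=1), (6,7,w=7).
11 (MST edges: (1,2,w=4), (1,5,w=1), (3,6,w=1), (3,7,w=1), (4,6,w=3), (5,7,w=1); sum of weights 4 + 1 + 1 + 1 + 3 + 1 = 11)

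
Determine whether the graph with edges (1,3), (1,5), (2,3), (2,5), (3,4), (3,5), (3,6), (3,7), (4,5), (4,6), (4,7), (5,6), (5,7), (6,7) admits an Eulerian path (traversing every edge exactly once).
Yes — and in fact it has an Eulerian circuit (the graph is connected and all 7 vertices have even degree)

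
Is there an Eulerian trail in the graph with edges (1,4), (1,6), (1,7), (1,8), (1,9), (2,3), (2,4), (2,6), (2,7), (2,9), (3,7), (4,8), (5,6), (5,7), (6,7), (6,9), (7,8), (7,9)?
No (6 vertices have odd degree: {1, 2, 4, 6, 7, 8}; Eulerian path requires 0 or 2)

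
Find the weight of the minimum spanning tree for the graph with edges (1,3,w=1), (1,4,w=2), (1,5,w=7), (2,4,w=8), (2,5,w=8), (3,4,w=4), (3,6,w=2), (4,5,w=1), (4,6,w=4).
14 (MST edges: (1,3,w=1), (1,4,w=2), (2,4,w=8), (3,6,w=2), (4,5,w=1); sum of weights 1 + 2 + 8 + 2 + 1 = 14)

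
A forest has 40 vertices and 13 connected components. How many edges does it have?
27 (Each of the 13 component trees on V_i vertices has V_i - 1 edges; summing gives V - C = 40 - 13 = 27)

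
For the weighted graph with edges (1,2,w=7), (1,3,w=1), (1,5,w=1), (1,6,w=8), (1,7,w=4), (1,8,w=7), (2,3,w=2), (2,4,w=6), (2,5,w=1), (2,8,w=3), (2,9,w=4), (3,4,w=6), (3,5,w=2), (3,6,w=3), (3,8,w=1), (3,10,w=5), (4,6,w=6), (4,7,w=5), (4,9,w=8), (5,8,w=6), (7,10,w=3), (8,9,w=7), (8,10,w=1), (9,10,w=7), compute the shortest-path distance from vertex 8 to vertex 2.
3 (path: 8 -> 2; weights 3 = 3)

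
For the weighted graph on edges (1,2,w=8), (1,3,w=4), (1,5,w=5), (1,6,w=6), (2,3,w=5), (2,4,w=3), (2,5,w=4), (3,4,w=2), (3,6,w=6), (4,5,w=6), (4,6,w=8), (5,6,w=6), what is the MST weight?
19 (MST edges: (1,3,w=4), (1,6,w=6), (2,4,w=3), (2,5,w=4), (3,4,w=2); sum of weights 4 + 6 + 3 + 4 + 2 = 19)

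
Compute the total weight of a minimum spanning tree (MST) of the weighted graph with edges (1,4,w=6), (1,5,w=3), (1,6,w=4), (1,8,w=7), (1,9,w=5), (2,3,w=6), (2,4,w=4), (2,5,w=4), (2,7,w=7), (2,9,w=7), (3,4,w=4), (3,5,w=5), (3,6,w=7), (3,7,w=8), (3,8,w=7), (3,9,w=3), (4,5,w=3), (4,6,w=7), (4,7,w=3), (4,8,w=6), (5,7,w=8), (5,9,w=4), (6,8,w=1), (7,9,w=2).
23 (MST edges: (1,5,w=3), (1,6,w=4), (2,4,w=4), (3,9,w=3), (4,5,w=3), (4,7,w=3), (6,8,w=1), (7,9,w=2); sum of weights 3 + 4 + 4 + 3 + 3 + 3 + 1 + 2 = 23)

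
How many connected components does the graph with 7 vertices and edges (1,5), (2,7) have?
5 (components: {1, 5}, {2, 7}, {3}, {4}, {6})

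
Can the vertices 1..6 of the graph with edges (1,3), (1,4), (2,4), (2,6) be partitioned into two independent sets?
Yes. Partition: {1, 2, 5}, {3, 4, 6}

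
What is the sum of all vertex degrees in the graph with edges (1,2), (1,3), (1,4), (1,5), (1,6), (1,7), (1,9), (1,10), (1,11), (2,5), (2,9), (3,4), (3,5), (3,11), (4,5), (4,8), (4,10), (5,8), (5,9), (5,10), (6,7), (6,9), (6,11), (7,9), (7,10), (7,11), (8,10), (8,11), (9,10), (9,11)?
60 (handshake: sum of degrees = 2|E| = 2 x 30 = 60)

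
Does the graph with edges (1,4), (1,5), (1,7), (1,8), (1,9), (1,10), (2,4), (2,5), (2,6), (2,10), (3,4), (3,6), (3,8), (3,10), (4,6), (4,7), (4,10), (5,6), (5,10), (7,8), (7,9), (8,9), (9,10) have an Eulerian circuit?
Yes (the graph is connected and all 10 vertices have even degree)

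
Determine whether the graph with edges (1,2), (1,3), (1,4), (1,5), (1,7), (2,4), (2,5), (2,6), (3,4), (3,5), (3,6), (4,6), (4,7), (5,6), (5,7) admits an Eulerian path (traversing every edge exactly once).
No (4 vertices have odd degree: {1, 4, 5, 7}; Eulerian path requires 0 or 2)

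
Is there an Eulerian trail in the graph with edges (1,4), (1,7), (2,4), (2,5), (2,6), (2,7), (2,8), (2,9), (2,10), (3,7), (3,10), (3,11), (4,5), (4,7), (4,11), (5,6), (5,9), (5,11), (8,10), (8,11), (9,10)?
No (6 vertices have odd degree: {2, 3, 4, 5, 8, 9}; Eulerian path requires 0 or 2)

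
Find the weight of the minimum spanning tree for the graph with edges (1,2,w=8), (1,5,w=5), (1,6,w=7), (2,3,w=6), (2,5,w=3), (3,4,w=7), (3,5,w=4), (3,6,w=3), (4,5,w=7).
22 (MST edges: (1,5,w=5), (2,5,w=3), (3,4,w=7), (3,5,w=4), (3,6,w=3); sum of weights 5 + 3 + 7 + 4 + 3 = 22)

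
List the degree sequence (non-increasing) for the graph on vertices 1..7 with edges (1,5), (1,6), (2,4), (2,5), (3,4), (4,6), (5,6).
[3, 3, 3, 2, 2, 1, 0] (degrees: deg(1)=2, deg(2)=2, deg(3)=1, deg(4)=3, deg(5)=3, deg(6)=3, deg(7)=0)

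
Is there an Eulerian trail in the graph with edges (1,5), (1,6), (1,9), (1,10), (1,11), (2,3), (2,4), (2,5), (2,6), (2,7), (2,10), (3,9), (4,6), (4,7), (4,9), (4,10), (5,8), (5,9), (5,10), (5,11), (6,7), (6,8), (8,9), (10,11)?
No (8 vertices have odd degree: {1, 4, 6, 7, 8, 9, 10, 11}; Eulerian path requires 0 or 2)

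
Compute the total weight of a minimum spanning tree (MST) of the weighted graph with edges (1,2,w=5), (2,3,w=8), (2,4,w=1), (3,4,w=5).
11 (MST edges: (1,2,w=5), (2,4,w=1), (3,4,w=5); sum of weights 5 + 1 + 5 = 11)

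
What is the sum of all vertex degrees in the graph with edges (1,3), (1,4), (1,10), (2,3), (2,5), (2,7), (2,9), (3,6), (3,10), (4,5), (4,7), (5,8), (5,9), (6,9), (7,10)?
30 (handshake: sum of degrees = 2|E| = 2 x 15 = 30)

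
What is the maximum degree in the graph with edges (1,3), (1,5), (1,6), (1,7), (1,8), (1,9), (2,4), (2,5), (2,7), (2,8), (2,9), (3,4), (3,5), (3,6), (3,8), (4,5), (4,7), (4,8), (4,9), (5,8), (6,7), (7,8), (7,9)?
6 (attained at vertices 1, 4, 7, 8)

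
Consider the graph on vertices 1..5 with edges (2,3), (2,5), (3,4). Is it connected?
No, it has 2 components: {1}, {2, 3, 4, 5}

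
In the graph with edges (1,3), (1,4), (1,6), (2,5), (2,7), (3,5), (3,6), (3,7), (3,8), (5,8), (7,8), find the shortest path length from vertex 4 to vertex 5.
3 (path: 4 -> 1 -> 3 -> 5, 3 edges)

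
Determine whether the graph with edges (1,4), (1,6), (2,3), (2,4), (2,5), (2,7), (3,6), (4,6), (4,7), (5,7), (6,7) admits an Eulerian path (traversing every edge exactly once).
Yes — and in fact it has an Eulerian circuit (the graph is connected and all 7 vertices have even degree)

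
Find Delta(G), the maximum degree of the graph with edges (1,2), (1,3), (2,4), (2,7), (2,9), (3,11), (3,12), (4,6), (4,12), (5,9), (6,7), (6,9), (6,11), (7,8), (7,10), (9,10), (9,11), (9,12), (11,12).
6 (attained at vertex 9)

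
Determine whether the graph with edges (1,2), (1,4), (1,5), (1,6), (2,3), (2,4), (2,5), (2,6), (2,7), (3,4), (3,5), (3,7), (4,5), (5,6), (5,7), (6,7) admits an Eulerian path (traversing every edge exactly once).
Yes — and in fact it has an Eulerian circuit (the graph is connected and all 7 vertices have even degree)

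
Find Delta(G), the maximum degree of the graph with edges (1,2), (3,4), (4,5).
2 (attained at vertex 4)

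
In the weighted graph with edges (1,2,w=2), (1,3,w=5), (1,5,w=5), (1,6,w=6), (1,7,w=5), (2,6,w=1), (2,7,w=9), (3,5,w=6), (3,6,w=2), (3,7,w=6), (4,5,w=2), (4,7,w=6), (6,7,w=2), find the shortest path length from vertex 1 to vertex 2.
2 (path: 1 -> 2; weights 2 = 2)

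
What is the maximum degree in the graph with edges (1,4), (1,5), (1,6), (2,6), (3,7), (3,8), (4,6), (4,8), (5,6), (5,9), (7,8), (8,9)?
4 (attained at vertices 6, 8)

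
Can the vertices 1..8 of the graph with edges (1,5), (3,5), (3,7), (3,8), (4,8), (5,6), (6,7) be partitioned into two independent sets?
Yes. Partition: {1, 2, 3, 4, 6}, {5, 7, 8}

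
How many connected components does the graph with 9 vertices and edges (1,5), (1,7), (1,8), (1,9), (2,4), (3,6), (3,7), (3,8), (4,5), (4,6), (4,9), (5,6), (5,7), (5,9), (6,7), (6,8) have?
1 (components: {1, 2, 3, 4, 5, 6, 7, 8, 9})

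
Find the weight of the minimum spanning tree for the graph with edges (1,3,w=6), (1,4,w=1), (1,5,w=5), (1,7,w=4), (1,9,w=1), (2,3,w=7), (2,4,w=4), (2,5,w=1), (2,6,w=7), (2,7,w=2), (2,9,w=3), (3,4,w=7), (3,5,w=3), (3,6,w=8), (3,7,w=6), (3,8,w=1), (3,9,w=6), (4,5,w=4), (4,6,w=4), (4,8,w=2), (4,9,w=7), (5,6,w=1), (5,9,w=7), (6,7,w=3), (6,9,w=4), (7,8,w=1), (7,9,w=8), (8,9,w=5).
10 (MST edges: (1,4,w=1), (1,9,w=1), (2,5,w=1), (2,7,w=2), (3,8,w=1), (4,8,w=2), (5,6,w=1), (7,8,w=1); sum of weights 1 + 1 + 1 + 2 + 1 + 2 + 1 + 1 = 10)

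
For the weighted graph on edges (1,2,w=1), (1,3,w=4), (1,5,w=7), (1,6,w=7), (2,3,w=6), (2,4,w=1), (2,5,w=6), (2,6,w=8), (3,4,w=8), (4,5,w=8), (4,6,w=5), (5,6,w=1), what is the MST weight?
12 (MST edges: (1,2,w=1), (1,3,w=4), (2,4,w=1), (4,6,w=5), (5,6,w=1); sum of weights 1 + 4 + 1 + 5 + 1 = 12)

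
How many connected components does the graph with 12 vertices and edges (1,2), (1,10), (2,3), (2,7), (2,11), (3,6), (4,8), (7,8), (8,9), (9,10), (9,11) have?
3 (components: {1, 2, 3, 4, 6, 7, 8, 9, 10, 11}, {5}, {12})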